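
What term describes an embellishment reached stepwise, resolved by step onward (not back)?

Passing tone.

Approach: by step. Departure: by step, continuing in the same direction.
Stepwise on both sides with no change of direction means the note fills in the space between two different chord tones — a passing tone. (Had it turned back to its starting note it would be a neighbor tone instead.)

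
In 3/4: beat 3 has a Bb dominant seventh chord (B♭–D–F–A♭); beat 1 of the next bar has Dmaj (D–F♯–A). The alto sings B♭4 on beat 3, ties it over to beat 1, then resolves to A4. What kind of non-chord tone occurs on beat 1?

The harmony at that moment is D major triad (D, F♯, A); B♭4 is not a chord tone.
It is held over (the same pitch as the preceding B♭4) and left by step down to A4.
Held over from the previous chord and resolving down by step — a suspension.

Suspension.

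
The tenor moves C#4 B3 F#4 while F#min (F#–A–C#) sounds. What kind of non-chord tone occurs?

B3 is an escape tone.

The harmony at that moment is F# minor triad (F#, A, C#); B3 is not a chord tone.
It is approached by step down from C#4 and left by leap up to F#4.
Step in, leap out — an escape tone.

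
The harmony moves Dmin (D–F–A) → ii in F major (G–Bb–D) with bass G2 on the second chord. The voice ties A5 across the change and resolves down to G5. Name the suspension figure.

At the second chord the bass is G2. The suspended A5 lies a ninth above the bass; after resolving down by step to G5, the interval above the bass becomes an octave.
Suspension figures are named by those two intervals: 9–8.

9–8 suspension.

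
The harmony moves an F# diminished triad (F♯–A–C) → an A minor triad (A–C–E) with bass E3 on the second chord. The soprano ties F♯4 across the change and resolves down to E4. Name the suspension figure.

At the second chord the bass is E3. The suspended F♯4 lies a ninth above the bass; after resolving down by step to E4, the interval above the bass becomes an octave.
Suspension figures are named by those two intervals: 9–8.

9–8 suspension.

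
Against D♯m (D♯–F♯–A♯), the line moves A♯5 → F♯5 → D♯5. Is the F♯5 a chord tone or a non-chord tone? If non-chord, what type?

D# minor triad contains D♯, F♯, A♯; F♯ is the third, so it is a chord tone.

Chord tone (the third of D# minor triad).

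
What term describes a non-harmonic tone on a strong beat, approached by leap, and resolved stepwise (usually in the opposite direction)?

Appoggiatura.

Approach: by leap. Departure: by step. Metric position: strong.
Leap in, step out, in a metrically strong position — an appoggiatura. (It is the mirror image of the escape tone, which steps in and leaps out from a weak position.)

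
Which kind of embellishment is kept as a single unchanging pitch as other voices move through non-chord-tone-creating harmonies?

Approach: none. Departure: none — a single pitch is sustained while the chords change around it, passing through harmonies that do not contain it.
No melodic motion at all; the dissonance is created entirely by the moving harmonies against the stationary note — a pedal tone (pedal point).

Pedal tone.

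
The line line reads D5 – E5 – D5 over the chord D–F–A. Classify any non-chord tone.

E5 is a neighbor tone.

The harmony at that moment is D minor triad (D, F, A); E5 is not a chord tone.
It is approached by step up from D5 and left by step down to D5.
Step away and step back to the same note — a neighbor tone (upper neighbor).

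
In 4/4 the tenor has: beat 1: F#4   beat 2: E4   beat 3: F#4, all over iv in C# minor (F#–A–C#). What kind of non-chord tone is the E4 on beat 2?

Lower neighbor tone.

The harmony at that moment is F# minor triad (F#, A, C#); E4 is not a chord tone.
It is approached by step down from F#4 and left by step up to F#4.
Step away and step back to the same note — a neighbor tone (lower neighbor).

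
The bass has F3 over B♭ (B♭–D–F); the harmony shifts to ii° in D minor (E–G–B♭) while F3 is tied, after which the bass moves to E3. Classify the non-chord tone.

F3 is a suspension.

The harmony at that moment is E diminished triad (E, G, B♭); F3 is not a chord tone.
It is held over (the same pitch as the preceding F3) and left by step down to E3.
Held over from the previous chord and resolving down by step — a suspension.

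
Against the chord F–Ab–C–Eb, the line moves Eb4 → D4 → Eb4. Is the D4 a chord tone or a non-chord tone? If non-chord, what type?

Non-chord tone — a neighbor tone.

The harmony at that moment is F minor seventh chord (F, Ab, C, Eb); D4 is not a chord tone.
It is approached by step down from Eb4 and left by step up to Eb4.
Step away and step back to the same note — a neighbor tone (lower neighbor).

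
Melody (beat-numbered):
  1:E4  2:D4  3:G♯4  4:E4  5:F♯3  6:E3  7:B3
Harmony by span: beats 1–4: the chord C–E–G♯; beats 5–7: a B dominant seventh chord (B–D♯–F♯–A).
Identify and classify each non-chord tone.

The harmony at that moment is C augmented triad (C, E, G♯); D4 is not a chord tone.
It is approached by step down from E4 and left by leap up to G♯4.
Step in, leap out — an escape tone.
The harmony at that moment is B dominant seventh chord (B, D♯, F♯, A); E3 is not a chord tone.
It is approached by step down from F♯3 and left by leap up to B3.
Step in, leap out — an escape tone.

D4 (beat 2) — escape tone; E3 (beat 6) — escape tone.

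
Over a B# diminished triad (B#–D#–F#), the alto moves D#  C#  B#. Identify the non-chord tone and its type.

The harmony at that moment is B# diminished triad (B#, D#, F#); C# is not a chord tone.
It is approached by step down from D# and left by step down to B#.
Step in, step out in the same direction — a passing tone.

C# is a passing tone.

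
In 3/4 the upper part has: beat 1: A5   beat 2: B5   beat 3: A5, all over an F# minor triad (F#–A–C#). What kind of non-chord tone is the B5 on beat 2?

The harmony at that moment is F# minor triad (F#, A, C#); B5 is not a chord tone.
It is approached by step up from A5 and left by step down to A5.
Step away and step back to the same note — a neighbor tone (upper neighbor).

Upper neighbor tone.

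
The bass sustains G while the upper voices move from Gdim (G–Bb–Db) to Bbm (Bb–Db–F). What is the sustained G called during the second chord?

Pedal tone (pedal point).

The harmony at that moment is Bb minor triad (Bb, Db, F); G is not a chord tone.
It is held over (the same pitch as the preceding G) and then sustained as the same pitch into the next harmony.
Sustained through a change of harmony — a pedal tone.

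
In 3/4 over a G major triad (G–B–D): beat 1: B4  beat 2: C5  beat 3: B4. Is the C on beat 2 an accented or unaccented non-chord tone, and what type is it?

The harmony at that moment is G major triad (G, B, D); C5 is not a chord tone.
It is approached by step up from B4 and left by step down to B4.
Step away and step back to the same note — a neighbor tone (upper neighbor).
It falls on a weak beat, so it is unaccented.

Unaccented neighbor tone.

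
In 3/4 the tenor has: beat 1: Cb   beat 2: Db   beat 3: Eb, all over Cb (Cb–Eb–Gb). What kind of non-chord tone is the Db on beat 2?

The harmony at that moment is Cb major triad (Cb, Eb, Gb); Db is not a chord tone.
It is approached by step up from Cb and left by step up to Eb.
Step in, step out in the same direction — a passing tone.

Passing tone.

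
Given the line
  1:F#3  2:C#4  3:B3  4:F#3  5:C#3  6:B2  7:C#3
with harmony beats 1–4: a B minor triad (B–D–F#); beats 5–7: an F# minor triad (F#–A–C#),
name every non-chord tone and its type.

C#4 (beat 2) — appoggiatura; B2 (beat 6) — neighbor tone.

The harmony at that moment is B minor triad (B, D, F#); C#4 is not a chord tone.
It is approached by leap up from F#3 and left by step down to B3.
Leap in, step out — an appoggiatura.
The harmony at that moment is F# minor triad (F#, A, C#); B2 is not a chord tone.
It is approached by step down from C#3 and left by step up to C#3.
Step away and step back to the same note — a neighbor tone (lower neighbor).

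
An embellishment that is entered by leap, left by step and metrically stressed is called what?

Approach: by leap. Departure: by step. Metric position: strong.
Leap in, step out, in a metrically strong position — an appoggiatura. (It is the mirror image of the escape tone, which steps in and leaps out from a weak position.)

Appoggiatura.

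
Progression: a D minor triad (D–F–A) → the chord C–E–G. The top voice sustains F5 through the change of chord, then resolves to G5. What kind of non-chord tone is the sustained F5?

F5 is a retardation.

The harmony at that moment is C major triad (C, E, G); F5 is not a chord tone.
It is held over (the same pitch as the preceding F5) and left by step up to G5.
Held over from the previous chord and resolving up by step — a retardation.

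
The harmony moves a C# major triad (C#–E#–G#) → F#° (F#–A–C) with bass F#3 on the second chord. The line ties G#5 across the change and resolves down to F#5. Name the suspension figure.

9–8 suspension.

At the second chord the bass is F#3. The suspended G#5 lies a ninth above the bass; after resolving down by step to F#5, the interval above the bass becomes an octave.
Suspension figures are named by those two intervals: 9–8.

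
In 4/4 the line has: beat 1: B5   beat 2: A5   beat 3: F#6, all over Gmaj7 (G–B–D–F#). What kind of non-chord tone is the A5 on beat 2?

The harmony at that moment is G major seventh chord (G, B, D, F#); A5 is not a chord tone.
It is approached by step down from B5 and left by leap up to F#6.
Step in, leap out, on a weak beat — an escape tone.

Escape tone.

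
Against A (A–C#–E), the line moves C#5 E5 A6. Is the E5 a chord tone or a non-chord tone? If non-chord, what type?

A major triad contains A, C#, E; E is the fifth, so it is a chord tone.

Chord tone (the fifth of A major triad).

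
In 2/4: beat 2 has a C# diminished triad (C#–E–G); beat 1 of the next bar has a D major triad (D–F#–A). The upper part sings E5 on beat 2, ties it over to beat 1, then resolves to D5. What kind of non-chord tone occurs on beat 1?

The harmony at that moment is D major triad (D, F#, A); E5 is not a chord tone.
It is held over (the same pitch as the preceding E5) and left by step down to D5.
Held over from the previous chord and resolving down by step — a suspension.

Suspension.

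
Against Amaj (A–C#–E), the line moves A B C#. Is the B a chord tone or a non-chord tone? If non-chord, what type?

Non-chord tone — a passing tone.

The harmony at that moment is A major triad (A, C#, E); B is not a chord tone.
It is approached by step up from A and left by step up to C#.
Step in, step out in the same direction — a passing tone.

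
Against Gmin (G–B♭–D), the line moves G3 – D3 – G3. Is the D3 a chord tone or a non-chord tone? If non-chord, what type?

Chord tone (the fifth of G minor triad).

G minor triad contains G, B♭, D; D is the fifth, so it is a chord tone.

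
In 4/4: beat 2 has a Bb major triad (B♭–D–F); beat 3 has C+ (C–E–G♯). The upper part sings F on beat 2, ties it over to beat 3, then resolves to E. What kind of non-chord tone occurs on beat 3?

The harmony at that moment is C augmented triad (C, E, G♯); F is not a chord tone.
It is held over (the same pitch as the preceding F) and left by step down to E.
Held over from the previous chord and resolving down by step — a suspension.

Suspension.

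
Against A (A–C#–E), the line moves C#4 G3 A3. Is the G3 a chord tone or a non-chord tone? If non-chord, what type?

Non-chord tone — an appoggiatura.

The harmony at that moment is A major triad (A, C#, E); G3 is not a chord tone.
It is approached by leap down from C#4 and left by step up to A3.
Leap in, step out — an appoggiatura.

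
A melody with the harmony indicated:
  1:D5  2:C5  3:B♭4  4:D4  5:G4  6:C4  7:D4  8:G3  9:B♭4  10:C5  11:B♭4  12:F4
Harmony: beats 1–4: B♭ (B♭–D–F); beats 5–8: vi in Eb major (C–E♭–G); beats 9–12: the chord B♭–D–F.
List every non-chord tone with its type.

C5 (beat 2) — passing tone; D4 (beat 7) — escape tone; C5 (beat 10) — neighbor tone.

The harmony at that moment is B♭ major triad (B♭, D, F); C5 is not a chord tone.
It is approached by step down from D5 and left by step down to B♭4.
Step in, step out in the same direction — a passing tone.
The harmony at that moment is C minor triad (C, E♭, G); D4 is not a chord tone.
It is approached by step up from C4 and left by leap down to G3.
Step in, leap out — an escape tone.
The harmony at that moment is B♭ major triad (B♭, D, F); C5 is not a chord tone.
It is approached by step up from B♭4 and left by step down to B♭4.
Step away and step back to the same note — a neighbor tone (upper neighbor).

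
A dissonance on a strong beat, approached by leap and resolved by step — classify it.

Approach: by leap. Departure: by step. Metric position: strong.
Leap in, step out, in a metrically strong position — an appoggiatura. (It is the mirror image of the escape tone, which steps in and leaps out from a weak position.)

Appoggiatura.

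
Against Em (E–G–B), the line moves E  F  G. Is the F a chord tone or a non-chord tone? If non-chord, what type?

Non-chord tone — a passing tone.

The harmony at that moment is E minor triad (E, G, B); F is not a chord tone.
It is approached by step up from E and left by step up to G.
Step in, step out in the same direction — a passing tone.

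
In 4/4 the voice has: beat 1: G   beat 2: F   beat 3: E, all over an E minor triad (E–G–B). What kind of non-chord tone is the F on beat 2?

The harmony at that moment is E minor triad (E, G, B); F is not a chord tone.
It is approached by step down from G and left by step down to E.
Step in, step out in the same direction — a passing tone.

Passing tone.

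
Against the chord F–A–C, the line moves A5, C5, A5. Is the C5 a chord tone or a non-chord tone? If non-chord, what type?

F major triad contains F, A, C; C is the fifth, so it is a chord tone.

Chord tone (the fifth of F major triad).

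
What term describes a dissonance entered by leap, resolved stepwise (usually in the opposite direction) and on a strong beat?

Approach: by leap. Departure: by step. Metric position: strong.
Leap in, step out, in a metrically strong position — an appoggiatura. (It is the mirror image of the escape tone, which steps in and leaps out from a weak position.)

Appoggiatura.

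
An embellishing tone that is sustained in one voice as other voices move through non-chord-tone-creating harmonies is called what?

Approach: none. Departure: none — a single pitch is sustained while the chords change around it, passing through harmonies that do not contain it.
No melodic motion at all; the dissonance is created entirely by the moving harmonies against the stationary note — a pedal tone (pedal point).

Pedal tone.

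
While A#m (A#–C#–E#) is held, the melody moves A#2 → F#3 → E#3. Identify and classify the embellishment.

The harmony at that moment is A# minor triad (A#, C#, E#); F#3 is not a chord tone.
It is approached by leap up from A#2 and left by step down to E#3.
Leap in, step out — an appoggiatura.

F#3 is an appoggiatura.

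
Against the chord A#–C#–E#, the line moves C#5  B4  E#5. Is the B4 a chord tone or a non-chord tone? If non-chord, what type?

The harmony at that moment is A# minor triad (A#, C#, E#); B4 is not a chord tone.
It is approached by step down from C#5 and left by leap up to E#5.
Step in, leap out — an escape tone.

Non-chord tone — an escape tone.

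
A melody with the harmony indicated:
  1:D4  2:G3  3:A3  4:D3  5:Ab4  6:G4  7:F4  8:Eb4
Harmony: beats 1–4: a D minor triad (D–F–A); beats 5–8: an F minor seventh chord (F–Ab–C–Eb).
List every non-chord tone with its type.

The harmony at that moment is D minor triad (D, F, A); G3 is not a chord tone.
It is approached by leap down from D4 and left by step up to A3.
Leap in, step out — an appoggiatura.
The harmony at that moment is F minor seventh chord (F, Ab, C, Eb); G4 is not a chord tone.
It is approached by step down from Ab4 and left by step down to F4.
Step in, step out in the same direction — a passing tone.

G3 (beat 2) — appoggiatura; G4 (beat 6) — passing tone.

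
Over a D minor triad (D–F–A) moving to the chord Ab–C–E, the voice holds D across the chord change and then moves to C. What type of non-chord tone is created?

D is a suspension.

The harmony at that moment is Ab augmented triad (Ab, C, E); D is not a chord tone.
It is held over (the same pitch as the preceding D) and left by step down to C.
Held over from the previous chord and resolving down by step — a suspension.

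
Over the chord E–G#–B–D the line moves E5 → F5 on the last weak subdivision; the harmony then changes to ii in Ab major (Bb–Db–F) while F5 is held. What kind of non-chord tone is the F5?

F5 is an anticipation.

The harmony at that moment is E dominant seventh chord (E, G#, B, D); F5 is not a chord tone.
It is approached by step up from E5 and then sustained as the same pitch into the next harmony.
Arriving early and becoming a chord tone when the harmony changes — an anticipation.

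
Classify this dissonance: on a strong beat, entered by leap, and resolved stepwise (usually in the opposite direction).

Appoggiatura.

Approach: by leap. Departure: by step. Metric position: strong.
Leap in, step out, in a metrically strong position — an appoggiatura. (It is the mirror image of the escape tone, which steps in and leaps out from a weak position.)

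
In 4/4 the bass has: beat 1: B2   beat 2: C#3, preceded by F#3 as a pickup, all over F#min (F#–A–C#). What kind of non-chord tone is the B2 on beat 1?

Appoggiatura.

The harmony at that moment is F# minor triad (F#, A, C#); B2 is not a chord tone.
It is approached by leap down from F#3 and left by step up to C#3.
Leap in, step out, metrically accented — an appoggiatura.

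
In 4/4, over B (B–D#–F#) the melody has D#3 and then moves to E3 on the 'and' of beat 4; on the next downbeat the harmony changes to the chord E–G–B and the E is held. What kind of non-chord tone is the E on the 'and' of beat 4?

Anticipation.

The harmony at that moment is B major triad (B, D#, F#); E3 is not a chord tone.
It is approached by step up from D#3 and then sustained as the same pitch into the next harmony.
Arriving early and becoming a chord tone when the harmony changes — an anticipation.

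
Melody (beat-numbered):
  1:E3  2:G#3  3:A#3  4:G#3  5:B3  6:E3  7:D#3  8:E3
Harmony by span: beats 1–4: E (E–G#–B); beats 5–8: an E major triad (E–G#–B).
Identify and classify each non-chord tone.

The harmony at that moment is E major triad (E, G#, B); A#3 is not a chord tone.
It is approached by step up from G#3 and left by step down to G#3.
Step away and step back to the same note — a neighbor tone (upper neighbor).
The harmony at that moment is E major triad (E, G#, B); D#3 is not a chord tone.
It is approached by step down from E3 and left by step up to E3.
Step away and step back to the same note — a neighbor tone (lower neighbor).

A#3 (beat 3) — neighbor tone; D#3 (beat 7) — neighbor tone.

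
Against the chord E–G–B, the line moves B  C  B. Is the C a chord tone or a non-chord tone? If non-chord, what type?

Non-chord tone — a neighbor tone.

The harmony at that moment is E minor triad (E, G, B); C is not a chord tone.
It is approached by step up from B and left by step down to B.
Step away and step back to the same note — a neighbor tone (upper neighbor).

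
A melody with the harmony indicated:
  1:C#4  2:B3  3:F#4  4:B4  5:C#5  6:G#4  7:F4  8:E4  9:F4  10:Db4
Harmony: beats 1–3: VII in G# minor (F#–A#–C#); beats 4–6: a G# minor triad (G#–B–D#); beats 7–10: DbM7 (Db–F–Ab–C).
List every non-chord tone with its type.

B3 (beat 2) — escape tone; C#5 (beat 5) — escape tone; E4 (beat 8) — neighbor tone.

The harmony at that moment is F# major triad (F#, A#, C#); B3 is not a chord tone.
It is approached by step down from C#4 and left by leap up to F#4.
Step in, leap out — an escape tone.
The harmony at that moment is G# minor triad (G#, B, D#); C#5 is not a chord tone.
It is approached by step up from B4 and left by leap down to G#4.
Step in, leap out — an escape tone.
The harmony at that moment is Db major seventh chord (Db, F, Ab, C); E4 is not a chord tone.
It is approached by step down from F4 and left by step up to F4.
Step away and step back to the same note — a neighbor tone (lower neighbor).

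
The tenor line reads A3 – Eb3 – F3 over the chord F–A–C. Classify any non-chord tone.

The harmony at that moment is F major triad (F, A, C); Eb3 is not a chord tone.
It is approached by leap down from A3 and left by step up to F3.
Leap in, step out — an appoggiatura.

Eb3 is an appoggiatura.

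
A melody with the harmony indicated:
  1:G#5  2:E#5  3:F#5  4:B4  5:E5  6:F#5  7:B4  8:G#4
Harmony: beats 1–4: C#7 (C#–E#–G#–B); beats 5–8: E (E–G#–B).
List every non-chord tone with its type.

The harmony at that moment is C# dominant seventh chord (C#, E#, G#, B); F#5 is not a chord tone.
It is approached by step up from E#5 and left by leap down to B4.
Step in, leap out — an escape tone.
The harmony at that moment is E major triad (E, G#, B); F#5 is not a chord tone.
It is approached by step up from E5 and left by leap down to B4.
Step in, leap out — an escape tone.

F#5 (beat 3) — escape tone; F#5 (beat 6) — escape tone.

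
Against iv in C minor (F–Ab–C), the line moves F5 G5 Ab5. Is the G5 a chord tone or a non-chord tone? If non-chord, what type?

Non-chord tone — a passing tone.

The harmony at that moment is F minor triad (F, Ab, C); G5 is not a chord tone.
It is approached by step up from F5 and left by step up to Ab5.
Step in, step out in the same direction — a passing tone.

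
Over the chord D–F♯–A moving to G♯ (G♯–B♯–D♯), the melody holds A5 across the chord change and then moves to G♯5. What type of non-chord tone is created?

The harmony at that moment is G♯ major triad (G♯, B♯, D♯); A5 is not a chord tone.
It is held over (the same pitch as the preceding A5) and left by step down to G♯5.
Held over from the previous chord and resolving down by step — a suspension.

A5 is a suspension.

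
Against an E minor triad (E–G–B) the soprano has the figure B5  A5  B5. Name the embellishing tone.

The harmony at that moment is E minor triad (E, G, B); A5 is not a chord tone.
It is approached by step down from B5 and left by step up to B5.
Step away and step back to the same note — a neighbor tone (lower neighbor).

A5 is a neighbor tone.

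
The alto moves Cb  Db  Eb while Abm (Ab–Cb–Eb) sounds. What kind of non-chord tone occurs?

The harmony at that moment is Ab minor triad (Ab, Cb, Eb); Db is not a chord tone.
It is approached by step up from Cb and left by step up to Eb.
Step in, step out in the same direction — a passing tone.

Db is a passing tone.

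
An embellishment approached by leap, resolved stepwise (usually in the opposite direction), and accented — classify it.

Approach: by leap. Departure: by step. Metric position: strong.
Leap in, step out, in a metrically strong position — an appoggiatura. (It is the mirror image of the escape tone, which steps in and leaps out from a weak position.)

Appoggiatura.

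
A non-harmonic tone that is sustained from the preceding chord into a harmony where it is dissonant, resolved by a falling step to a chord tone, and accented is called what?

Suspension.

Approach: by preparation — the pitch is first a chord tone, then held (tied or repeated) while the harmony changes under it. Departure: down by step. Metric position: strong.
A prepared dissonance that resolves downward by step — a suspension. (The same figure resolving upward would be a retardation.)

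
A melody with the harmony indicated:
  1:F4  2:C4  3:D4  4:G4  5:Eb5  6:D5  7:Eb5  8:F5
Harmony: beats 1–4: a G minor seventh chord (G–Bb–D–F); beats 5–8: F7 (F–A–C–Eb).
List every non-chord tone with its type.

The harmony at that moment is G minor seventh chord (G, Bb, D, F); C4 is not a chord tone.
It is approached by leap down from F4 and left by step up to D4.
Leap in, step out — an appoggiatura.
The harmony at that moment is F dominant seventh chord (F, A, C, Eb); D5 is not a chord tone.
It is approached by step down from Eb5 and left by step up to Eb5.
Step away and step back to the same note — a neighbor tone (lower neighbor).

C4 (beat 2) — appoggiatura; D5 (beat 6) — neighbor tone.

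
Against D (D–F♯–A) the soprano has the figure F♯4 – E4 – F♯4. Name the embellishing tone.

E4 is a neighbor tone.

The harmony at that moment is D major triad (D, F♯, A); E4 is not a chord tone.
It is approached by step down from F♯4 and left by step up to F♯4.
Step away and step back to the same note — a neighbor tone (lower neighbor).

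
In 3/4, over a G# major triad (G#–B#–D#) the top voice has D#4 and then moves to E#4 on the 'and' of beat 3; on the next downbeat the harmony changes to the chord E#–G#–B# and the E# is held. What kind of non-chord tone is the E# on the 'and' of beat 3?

Anticipation.

The harmony at that moment is G# major triad (G#, B#, D#); E#4 is not a chord tone.
It is approached by step up from D#4 and then sustained as the same pitch into the next harmony.
Arriving early and becoming a chord tone when the harmony changes — an anticipation.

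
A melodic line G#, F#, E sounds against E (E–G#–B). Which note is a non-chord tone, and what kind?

F# is a passing tone.

The harmony at that moment is E major triad (E, G#, B); F# is not a chord tone.
It is approached by step down from G# and left by step down to E.
Step in, step out in the same direction — a passing tone.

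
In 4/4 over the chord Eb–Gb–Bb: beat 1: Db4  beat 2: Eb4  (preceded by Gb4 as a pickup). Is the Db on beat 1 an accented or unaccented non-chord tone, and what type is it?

The harmony at that moment is Eb minor triad (Eb, Gb, Bb); Db4 is not a chord tone.
It is approached by leap down from Gb4 and left by step up to Eb4.
Leap in, step out — an appoggiatura.
It falls on the downbeat, so it is accented.

Accented appoggiatura.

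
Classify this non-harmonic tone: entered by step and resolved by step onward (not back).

Passing tone.

Approach: by step. Departure: by step, continuing in the same direction.
Stepwise on both sides with no change of direction means the note fills in the space between two different chord tones — a passing tone. (Had it turned back to its starting note it would be a neighbor tone instead.)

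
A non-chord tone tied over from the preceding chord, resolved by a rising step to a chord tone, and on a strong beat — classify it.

Retardation.

Approach: by preparation — the pitch is first a chord tone, then held (tied or repeated) while the harmony changes under it. Departure: up by step. Metric position: strong.
A prepared dissonance that resolves upward by step — a retardation. (The same figure resolving downward would be a suspension.)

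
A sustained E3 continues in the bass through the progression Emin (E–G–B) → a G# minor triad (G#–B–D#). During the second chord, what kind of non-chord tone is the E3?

The harmony at that moment is G# minor triad (G#, B, D#); E3 is not a chord tone.
It is held over (the same pitch as the preceding E3) and then sustained as the same pitch into the next harmony.
Sustained through a change of harmony — a pedal tone.

Pedal tone (pedal point).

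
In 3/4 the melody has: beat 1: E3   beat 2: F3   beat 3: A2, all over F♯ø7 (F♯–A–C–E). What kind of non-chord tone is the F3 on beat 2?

Escape tone.

The harmony at that moment is F♯ half-diminished seventh chord (F♯, A, C, E); F3 is not a chord tone.
It is approached by step up from E3 and left by leap down to A2.
Step in, leap out, on a weak beat — an escape tone.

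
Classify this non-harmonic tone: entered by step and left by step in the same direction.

Passing tone.

Approach: by step. Departure: by step, continuing in the same direction.
Stepwise on both sides with no change of direction means the note fills in the space between two different chord tones — a passing tone. (Had it turned back to its starting note it would be a neighbor tone instead.)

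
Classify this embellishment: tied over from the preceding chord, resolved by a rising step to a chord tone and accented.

Retardation.

Approach: by preparation — the pitch is first a chord tone, then held (tied or repeated) while the harmony changes under it. Departure: up by step. Metric position: strong.
A prepared dissonance that resolves upward by step — a retardation. (The same figure resolving downward would be a suspension.)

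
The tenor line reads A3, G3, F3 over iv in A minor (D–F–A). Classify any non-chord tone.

G3 is a passing tone.

The harmony at that moment is D minor triad (D, F, A); G3 is not a chord tone.
It is approached by step down from A3 and left by step down to F3.
Step in, step out in the same direction — a passing tone.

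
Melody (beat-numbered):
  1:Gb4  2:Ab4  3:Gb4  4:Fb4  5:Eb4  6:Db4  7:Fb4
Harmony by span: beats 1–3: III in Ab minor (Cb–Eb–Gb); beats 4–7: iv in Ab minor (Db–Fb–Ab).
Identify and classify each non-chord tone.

The harmony at that moment is Cb major triad (Cb, Eb, Gb); Ab4 is not a chord tone.
It is approached by step up from Gb4 and left by step down to Gb4.
Step away and step back to the same note — a neighbor tone (upper neighbor).
The harmony at that moment is Db minor triad (Db, Fb, Ab); Eb4 is not a chord tone.
It is approached by step down from Fb4 and left by step down to Db4.
Step in, step out in the same direction — a passing tone.

Ab4 (beat 2) — neighbor tone; Eb4 (beat 5) — passing tone.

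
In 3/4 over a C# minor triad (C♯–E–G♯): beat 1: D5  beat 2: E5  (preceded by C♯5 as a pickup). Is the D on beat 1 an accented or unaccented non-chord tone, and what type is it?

The harmony at that moment is C♯ minor triad (C♯, E, G♯); D5 is not a chord tone.
It is approached by step up from C♯5 and left by step up to E5.
Step in, step out in the same direction — a passing tone.
It falls on the downbeat, so it is accented.

Accented passing tone.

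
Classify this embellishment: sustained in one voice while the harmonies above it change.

Pedal tone.

Approach: none. Departure: none — a single pitch is sustained while the chords change around it, passing through harmonies that do not contain it.
No melodic motion at all; the dissonance is created entirely by the moving harmonies against the stationary note — a pedal tone (pedal point).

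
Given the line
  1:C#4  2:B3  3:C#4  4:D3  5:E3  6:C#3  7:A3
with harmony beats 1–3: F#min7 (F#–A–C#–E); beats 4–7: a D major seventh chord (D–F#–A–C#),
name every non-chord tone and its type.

B3 (beat 2) — neighbor tone; E3 (beat 5) — escape tone.

The harmony at that moment is F# minor seventh chord (F#, A, C#, E); B3 is not a chord tone.
It is approached by step down from C#4 and left by step up to C#4.
Step away and step back to the same note — a neighbor tone (lower neighbor).
The harmony at that moment is D major seventh chord (D, F#, A, C#); E3 is not a chord tone.
It is approached by step up from D3 and left by leap down to C#3.
Step in, leap out — an escape tone.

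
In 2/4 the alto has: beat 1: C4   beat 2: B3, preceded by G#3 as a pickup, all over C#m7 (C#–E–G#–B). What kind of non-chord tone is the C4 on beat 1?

Appoggiatura.

The harmony at that moment is C# minor seventh chord (C#, E, G#, B); C4 is not a chord tone.
It is approached by leap up from G#3 and left by step down to B3.
Leap in, step out, metrically accented — an appoggiatura.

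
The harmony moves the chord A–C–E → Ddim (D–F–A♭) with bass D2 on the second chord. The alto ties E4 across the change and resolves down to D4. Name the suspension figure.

9–8 suspension.

At the second chord the bass is D2. The suspended E4 lies a ninth above the bass; after resolving down by step to D4, the interval above the bass becomes an octave.
Suspension figures are named by those two intervals: 9–8.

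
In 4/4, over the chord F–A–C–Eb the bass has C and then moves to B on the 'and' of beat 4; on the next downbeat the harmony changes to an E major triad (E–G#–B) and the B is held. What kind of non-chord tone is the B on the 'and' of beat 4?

Anticipation.

The harmony at that moment is F dominant seventh chord (F, A, C, Eb); B is not a chord tone.
It is approached by step down from C and then sustained as the same pitch into the next harmony.
Arriving early and becoming a chord tone when the harmony changes — an anticipation.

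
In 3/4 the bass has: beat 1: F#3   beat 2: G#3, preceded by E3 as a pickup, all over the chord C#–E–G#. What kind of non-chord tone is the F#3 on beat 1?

Passing tone.

The harmony at that moment is C# minor triad (C#, E, G#); F#3 is not a chord tone.
It is approached by step up from E3 and left by step up to G#3.
Step in, step out in the same direction — a passing tone.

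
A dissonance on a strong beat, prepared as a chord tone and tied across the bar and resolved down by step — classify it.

Approach: by preparation — the pitch is first a chord tone, then held (tied or repeated) while the harmony changes under it. Departure: down by step. Metric position: strong.
A prepared dissonance that resolves downward by step — a suspension. (The same figure resolving upward would be a retardation.)

Suspension.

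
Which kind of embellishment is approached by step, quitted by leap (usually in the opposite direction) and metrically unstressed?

Approach: by step. Departure: by leap. Metric position: weak.
Step in, leap out, from a weak position — an escape tone (échappée). (It is the mirror image of the appoggiatura, which leaps in and steps out on a strong beat.)

Escape tone.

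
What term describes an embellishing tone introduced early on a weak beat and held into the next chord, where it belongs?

Approach: ahead of the chord change (typically by step), so it is dissonant against the current harmony. Departure: none — the same pitch is restated or held and is a chord tone of the new harmony.
Dissonant first, consonant once the harmony catches up: the note simply arrives early — an anticipation. (The reverse timing, consonant first and dissonant after the change, would be a suspension or retardation.)

Anticipation.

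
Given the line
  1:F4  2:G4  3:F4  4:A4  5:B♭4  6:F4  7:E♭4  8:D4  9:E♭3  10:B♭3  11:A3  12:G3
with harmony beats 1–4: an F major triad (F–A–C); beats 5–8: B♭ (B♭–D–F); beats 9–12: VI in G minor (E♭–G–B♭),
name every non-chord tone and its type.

The harmony at that moment is F major triad (F, A, C); G4 is not a chord tone.
It is approached by step up from F4 and left by step down to F4.
Step away and step back to the same note — a neighbor tone (upper neighbor).
The harmony at that moment is B♭ major triad (B♭, D, F); E♭4 is not a chord tone.
It is approached by step down from F4 and left by step down to D4.
Step in, step out in the same direction — a passing tone.
The harmony at that moment is E♭ major triad (E♭, G, B♭); A3 is not a chord tone.
It is approached by step down from B♭3 and left by step down to G3.
Step in, step out in the same direction — a passing tone.

G4 (beat 2) — neighbor tone; E♭4 (beat 7) — passing tone; A3 (beat 11) — passing tone.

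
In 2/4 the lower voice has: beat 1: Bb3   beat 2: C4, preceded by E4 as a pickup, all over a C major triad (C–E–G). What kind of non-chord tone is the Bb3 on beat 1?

Appoggiatura.

The harmony at that moment is C major triad (C, E, G); Bb3 is not a chord tone.
It is approached by leap down from E4 and left by step up to C4.
Leap in, step out, metrically accented — an appoggiatura.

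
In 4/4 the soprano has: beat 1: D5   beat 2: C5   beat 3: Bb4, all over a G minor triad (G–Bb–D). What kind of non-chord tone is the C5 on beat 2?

Passing tone.

The harmony at that moment is G minor triad (G, Bb, D); C5 is not a chord tone.
It is approached by step down from D5 and left by step down to Bb4.
Step in, step out in the same direction — a passing tone.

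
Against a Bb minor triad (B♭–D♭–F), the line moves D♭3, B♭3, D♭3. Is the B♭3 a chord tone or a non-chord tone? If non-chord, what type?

Bb minor triad contains B♭, D♭, F; B♭ is the root, so it is a chord tone.

Chord tone (the root of Bb minor triad).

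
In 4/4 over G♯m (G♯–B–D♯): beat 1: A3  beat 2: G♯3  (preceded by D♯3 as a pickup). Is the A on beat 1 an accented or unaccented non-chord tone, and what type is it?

Accented appoggiatura.

The harmony at that moment is G♯ minor triad (G♯, B, D♯); A3 is not a chord tone.
It is approached by leap up from D♯3 and left by step down to G♯3.
Leap in, step out — an appoggiatura.
It falls on the downbeat, so it is accented.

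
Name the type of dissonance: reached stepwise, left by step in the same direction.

Approach: by step. Departure: by step, continuing in the same direction.
Stepwise on both sides with no change of direction means the note fills in the space between two different chord tones — a passing tone. (Had it turned back to its starting note it would be a neighbor tone instead.)

Passing tone.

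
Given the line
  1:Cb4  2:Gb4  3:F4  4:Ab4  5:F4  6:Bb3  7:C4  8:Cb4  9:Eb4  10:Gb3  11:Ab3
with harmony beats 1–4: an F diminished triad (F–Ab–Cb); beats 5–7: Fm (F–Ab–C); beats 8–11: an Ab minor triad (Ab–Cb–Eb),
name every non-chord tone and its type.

The harmony at that moment is F diminished triad (F, Ab, Cb); Gb4 is not a chord tone.
It is approached by leap up from Cb4 and left by step down to F4.
Leap in, step out — an appoggiatura.
The harmony at that moment is F minor triad (F, Ab, C); Bb3 is not a chord tone.
It is approached by leap down from F4 and left by step up to C4.
Leap in, step out — an appoggiatura.
The harmony at that moment is Ab minor triad (Ab, Cb, Eb); Gb3 is not a chord tone.
It is approached by leap down from Eb4 and left by step up to Ab3.
Leap in, step out — an appoggiatura.

Gb4 (beat 2) — appoggiatura; Bb3 (beat 6) — appoggiatura; Gb3 (beat 10) — appoggiatura.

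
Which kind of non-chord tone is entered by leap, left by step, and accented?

Appoggiatura.

Approach: by leap. Departure: by step. Metric position: strong.
Leap in, step out, in a metrically strong position — an appoggiatura. (It is the mirror image of the escape tone, which steps in and leaps out from a weak position.)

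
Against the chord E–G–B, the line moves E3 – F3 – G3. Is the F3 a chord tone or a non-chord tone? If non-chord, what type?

The harmony at that moment is E minor triad (E, G, B); F3 is not a chord tone.
It is approached by step up from E3 and left by step up to G3.
Step in, step out in the same direction — a passing tone.

Non-chord tone — a passing tone.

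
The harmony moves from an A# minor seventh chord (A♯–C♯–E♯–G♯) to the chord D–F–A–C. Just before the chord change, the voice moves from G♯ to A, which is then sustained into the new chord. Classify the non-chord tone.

A is an anticipation.

The harmony at that moment is A♯ minor seventh chord (A♯, C♯, E♯, G♯); A is not a chord tone.
It is approached by step up from G♯ and then sustained as the same pitch into the next harmony.
Arriving early and becoming a chord tone when the harmony changes — an anticipation.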